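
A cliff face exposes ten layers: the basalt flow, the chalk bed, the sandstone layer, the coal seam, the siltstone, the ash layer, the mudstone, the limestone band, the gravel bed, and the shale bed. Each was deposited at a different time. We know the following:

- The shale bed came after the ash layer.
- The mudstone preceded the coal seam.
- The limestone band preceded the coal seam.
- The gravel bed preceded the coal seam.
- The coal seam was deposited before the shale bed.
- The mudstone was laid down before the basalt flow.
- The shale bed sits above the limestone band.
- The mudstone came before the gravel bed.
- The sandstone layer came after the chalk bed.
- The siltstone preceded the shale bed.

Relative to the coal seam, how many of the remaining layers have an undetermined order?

5

Forced before the coal seam: the gravel bed, the limestone band, and the mudstone; forced after the coal seam: the shale bed.
That leaves the ash layer, the basalt flow, the chalk bed, the sandstone layer, and the siltstone with no forced order relative to the coal seam — 5.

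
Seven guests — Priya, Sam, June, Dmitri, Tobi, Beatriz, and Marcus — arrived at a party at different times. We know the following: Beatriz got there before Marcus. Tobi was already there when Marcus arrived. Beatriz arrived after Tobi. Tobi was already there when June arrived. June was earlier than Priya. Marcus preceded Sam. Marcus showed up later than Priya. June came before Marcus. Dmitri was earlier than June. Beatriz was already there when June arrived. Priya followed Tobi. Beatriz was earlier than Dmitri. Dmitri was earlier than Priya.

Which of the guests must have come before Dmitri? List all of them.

Beatriz, Tobi

Directly stated before Dmitri: Beatriz.
Tobi reaches Dmitri via Tobi → Beatriz → Dmitri.
No chain forces June (or any of the others) ahead of Dmitri.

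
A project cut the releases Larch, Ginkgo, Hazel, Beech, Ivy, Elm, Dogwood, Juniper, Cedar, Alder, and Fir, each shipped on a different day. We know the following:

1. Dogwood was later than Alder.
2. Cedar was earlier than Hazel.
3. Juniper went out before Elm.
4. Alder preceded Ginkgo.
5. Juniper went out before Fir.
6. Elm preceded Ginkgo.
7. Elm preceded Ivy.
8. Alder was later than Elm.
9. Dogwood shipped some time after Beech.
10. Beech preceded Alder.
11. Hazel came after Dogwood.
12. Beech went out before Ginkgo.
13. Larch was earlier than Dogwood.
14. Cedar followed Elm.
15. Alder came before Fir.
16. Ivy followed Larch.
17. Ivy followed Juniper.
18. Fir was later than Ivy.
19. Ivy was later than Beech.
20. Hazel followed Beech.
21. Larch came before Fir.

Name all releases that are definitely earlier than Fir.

Alder, Beech, Elm, Ivy, Juniper, Larch

Directly stated before Fir: Alder, Ivy, Juniper, and Larch.
Beech reaches Fir via Beech → Ivy → Fir.
Elm reaches Fir via Elm → Alder → Fir.
No chain forces Dogwood (or any of the others) ahead of Fir.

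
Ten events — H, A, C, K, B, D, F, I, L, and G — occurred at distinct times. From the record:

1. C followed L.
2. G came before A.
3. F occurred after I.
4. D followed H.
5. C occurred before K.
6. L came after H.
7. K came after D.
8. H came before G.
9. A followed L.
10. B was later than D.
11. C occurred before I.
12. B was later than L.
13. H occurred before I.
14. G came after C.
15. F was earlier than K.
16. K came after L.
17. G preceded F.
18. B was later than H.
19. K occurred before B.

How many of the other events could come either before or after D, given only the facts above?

Forced before D: H; forced after D: B and K.
That leaves A, C, F, G, I, and L with no forced order relative to D — 6.

6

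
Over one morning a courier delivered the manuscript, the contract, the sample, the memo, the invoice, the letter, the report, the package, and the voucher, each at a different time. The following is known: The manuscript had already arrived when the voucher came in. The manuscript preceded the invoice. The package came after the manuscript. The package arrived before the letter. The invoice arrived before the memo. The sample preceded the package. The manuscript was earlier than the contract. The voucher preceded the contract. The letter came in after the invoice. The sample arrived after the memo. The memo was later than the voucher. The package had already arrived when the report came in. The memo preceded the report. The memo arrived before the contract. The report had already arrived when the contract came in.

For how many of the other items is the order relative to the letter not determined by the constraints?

Forced before the letter: the invoice, the manuscript, the memo, the package, the sample, and the voucher.
That leaves the contract and the report with no forced order relative to the letter — 2.

2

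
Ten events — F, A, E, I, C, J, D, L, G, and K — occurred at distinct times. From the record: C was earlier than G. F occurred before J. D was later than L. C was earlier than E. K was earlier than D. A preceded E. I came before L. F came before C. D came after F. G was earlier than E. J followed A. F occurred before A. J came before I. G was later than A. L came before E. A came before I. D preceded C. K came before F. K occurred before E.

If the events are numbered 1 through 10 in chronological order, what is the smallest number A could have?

F and K must both come before A — 2 forced predecessors.
Nothing else is forced ahead of A, so its earliest slot is position 2 + 1 = 3.

3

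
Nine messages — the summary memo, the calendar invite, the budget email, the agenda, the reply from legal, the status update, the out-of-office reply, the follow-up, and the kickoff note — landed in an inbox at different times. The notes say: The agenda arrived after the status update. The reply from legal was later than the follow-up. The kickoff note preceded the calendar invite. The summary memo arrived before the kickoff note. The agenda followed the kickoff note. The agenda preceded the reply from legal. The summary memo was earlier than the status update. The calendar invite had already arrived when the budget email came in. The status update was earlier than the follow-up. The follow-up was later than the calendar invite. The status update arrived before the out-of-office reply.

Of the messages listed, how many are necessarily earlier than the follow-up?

4

Directly stated before the follow-up: the calendar invite and the status update.
The kickoff note reaches the follow-up via the kickoff note → the calendar invite → the follow-up.
The summary memo reaches the follow-up via the summary memo → the status update → the follow-up.
That's the calendar invite, the kickoff note, the status update, and the summary memo — 4 in all.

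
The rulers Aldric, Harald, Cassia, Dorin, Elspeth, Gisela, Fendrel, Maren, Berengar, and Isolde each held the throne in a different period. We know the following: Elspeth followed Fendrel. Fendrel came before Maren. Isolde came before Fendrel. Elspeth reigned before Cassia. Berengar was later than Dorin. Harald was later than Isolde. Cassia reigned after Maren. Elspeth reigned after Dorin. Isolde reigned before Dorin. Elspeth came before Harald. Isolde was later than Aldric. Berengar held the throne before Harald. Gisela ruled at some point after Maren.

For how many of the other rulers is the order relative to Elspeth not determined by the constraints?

Forced before Elspeth: Aldric, Dorin, Fendrel, and Isolde; forced after Elspeth: Cassia and Harald.
That leaves Berengar, Gisela, and Maren with no forced order relative to Elspeth — 3.

3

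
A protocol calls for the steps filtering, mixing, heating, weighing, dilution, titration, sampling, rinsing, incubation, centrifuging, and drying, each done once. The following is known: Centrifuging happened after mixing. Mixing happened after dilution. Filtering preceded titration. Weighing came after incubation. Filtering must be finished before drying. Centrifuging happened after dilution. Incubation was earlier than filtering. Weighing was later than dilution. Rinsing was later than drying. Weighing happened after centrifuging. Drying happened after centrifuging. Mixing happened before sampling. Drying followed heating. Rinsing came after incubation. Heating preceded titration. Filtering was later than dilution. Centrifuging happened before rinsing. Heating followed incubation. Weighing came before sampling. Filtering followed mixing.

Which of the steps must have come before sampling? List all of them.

centrifuging, dilution, incubation, mixing, weighing

Directly stated before sampling: mixing and weighing.
Centrifuging reaches sampling via centrifuging → weighing → sampling.
Dilution reaches sampling via dilution → mixing → sampling.
Incubation reaches sampling via incubation → weighing → sampling.
No chain forces filtering (or any of the others) ahead of sampling.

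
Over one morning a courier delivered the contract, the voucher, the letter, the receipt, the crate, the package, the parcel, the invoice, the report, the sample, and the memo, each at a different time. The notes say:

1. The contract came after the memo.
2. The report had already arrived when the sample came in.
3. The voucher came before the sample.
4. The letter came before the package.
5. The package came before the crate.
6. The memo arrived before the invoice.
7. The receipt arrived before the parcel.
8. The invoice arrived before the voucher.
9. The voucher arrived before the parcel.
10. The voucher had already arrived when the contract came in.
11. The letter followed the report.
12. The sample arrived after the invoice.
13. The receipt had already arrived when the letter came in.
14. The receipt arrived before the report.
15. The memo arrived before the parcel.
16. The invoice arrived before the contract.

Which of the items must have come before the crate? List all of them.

the letter, the package, the receipt, the report

Directly stated before the crate: the package.
The letter reaches the crate via the letter → the package → the crate.
The receipt reaches the crate via the receipt → the letter → the package → the crate.
The report reaches the crate via the report → the letter → the package → the crate.
No chain forces the sample (or any of the others) ahead of the crate.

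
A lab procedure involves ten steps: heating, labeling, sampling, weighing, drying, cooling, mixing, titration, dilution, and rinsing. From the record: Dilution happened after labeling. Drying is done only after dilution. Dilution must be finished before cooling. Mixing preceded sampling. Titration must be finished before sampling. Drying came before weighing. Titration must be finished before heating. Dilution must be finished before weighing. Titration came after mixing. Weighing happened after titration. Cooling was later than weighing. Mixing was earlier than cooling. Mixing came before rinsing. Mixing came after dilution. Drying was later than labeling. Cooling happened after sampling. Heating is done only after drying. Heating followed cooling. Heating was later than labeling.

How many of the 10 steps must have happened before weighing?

Directly stated before weighing: dilution, drying, and titration.
Labeling reaches weighing via labeling → dilution → weighing.
Mixing reaches weighing via mixing → titration → weighing.
That's dilution, drying, labeling, mixing, and titration — 5 in all.

5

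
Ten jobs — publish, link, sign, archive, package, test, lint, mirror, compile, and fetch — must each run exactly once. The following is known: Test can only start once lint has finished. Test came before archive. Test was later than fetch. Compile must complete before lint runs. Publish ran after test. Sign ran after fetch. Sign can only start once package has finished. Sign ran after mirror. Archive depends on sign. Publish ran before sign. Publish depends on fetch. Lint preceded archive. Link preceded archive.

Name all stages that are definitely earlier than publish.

compile, fetch, lint, test

Directly stated before publish: fetch and test.
Compile reaches publish via compile → lint → test → publish.
Lint reaches publish via lint → test → publish.
No chain forces archive (or any of the others) ahead of publish.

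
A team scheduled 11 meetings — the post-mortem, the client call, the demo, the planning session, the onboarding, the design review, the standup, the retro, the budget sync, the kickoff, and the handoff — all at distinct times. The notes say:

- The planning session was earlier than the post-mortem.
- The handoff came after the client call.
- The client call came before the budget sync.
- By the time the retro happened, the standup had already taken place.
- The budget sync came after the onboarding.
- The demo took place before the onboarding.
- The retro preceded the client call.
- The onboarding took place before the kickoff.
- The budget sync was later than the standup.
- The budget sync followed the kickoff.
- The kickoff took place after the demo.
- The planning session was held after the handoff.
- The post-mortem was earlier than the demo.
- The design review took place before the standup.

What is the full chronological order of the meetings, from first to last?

the design review, the standup, the retro, the client call, the handoff, the planning session, the post-mortem, the demo, the onboarding, the kickoff, the budget sync

The constraints fix every adjacent pair, so only one ordering works:
the design review → the standup → the retro → the client call → the handoff → the planning session → the post-mortem → the demo → the onboarding → the kickoff → the budget sync.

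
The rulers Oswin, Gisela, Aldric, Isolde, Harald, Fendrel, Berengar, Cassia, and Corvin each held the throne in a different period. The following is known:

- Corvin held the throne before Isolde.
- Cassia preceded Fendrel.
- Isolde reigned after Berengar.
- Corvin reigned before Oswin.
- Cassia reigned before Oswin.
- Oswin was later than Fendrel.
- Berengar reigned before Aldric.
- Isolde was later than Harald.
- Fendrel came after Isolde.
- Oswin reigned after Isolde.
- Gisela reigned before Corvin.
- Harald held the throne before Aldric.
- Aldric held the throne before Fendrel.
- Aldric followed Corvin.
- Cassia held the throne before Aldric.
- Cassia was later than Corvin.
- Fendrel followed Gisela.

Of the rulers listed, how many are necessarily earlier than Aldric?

5

Directly stated before Aldric: Berengar, Cassia, Corvin, and Harald.
Gisela reaches Aldric via Gisela → Corvin → Aldric.
No chain forces Oswin (or any of the others) ahead of Aldric.
That's Berengar, Cassia, Corvin, Gisela, and Harald — 5 in all.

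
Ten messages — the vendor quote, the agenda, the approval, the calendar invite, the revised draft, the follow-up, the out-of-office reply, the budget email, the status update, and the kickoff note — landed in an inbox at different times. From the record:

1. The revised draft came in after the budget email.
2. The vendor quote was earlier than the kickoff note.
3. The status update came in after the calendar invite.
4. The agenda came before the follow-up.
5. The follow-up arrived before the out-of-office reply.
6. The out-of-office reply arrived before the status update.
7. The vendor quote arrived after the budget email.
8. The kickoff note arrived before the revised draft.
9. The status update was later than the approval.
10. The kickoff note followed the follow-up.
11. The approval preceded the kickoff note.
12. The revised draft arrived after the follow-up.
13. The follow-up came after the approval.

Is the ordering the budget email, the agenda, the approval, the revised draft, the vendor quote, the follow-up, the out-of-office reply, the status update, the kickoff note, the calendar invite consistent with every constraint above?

no

The constraints require the calendar invite before the status update, but in the proposed sequence the status update appears ahead of the calendar invite. That one violation is enough.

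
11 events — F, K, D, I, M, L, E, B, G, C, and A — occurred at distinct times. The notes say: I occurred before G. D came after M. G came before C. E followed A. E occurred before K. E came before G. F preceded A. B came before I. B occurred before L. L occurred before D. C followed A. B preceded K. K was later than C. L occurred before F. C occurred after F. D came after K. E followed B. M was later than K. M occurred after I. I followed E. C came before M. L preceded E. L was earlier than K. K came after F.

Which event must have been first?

B has a chain of constraints placing it before every other event, so B must be first.

B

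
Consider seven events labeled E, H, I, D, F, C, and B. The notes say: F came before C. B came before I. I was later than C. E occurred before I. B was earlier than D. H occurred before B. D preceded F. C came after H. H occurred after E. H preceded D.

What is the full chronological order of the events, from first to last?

The constraints fix every adjacent pair, so only one ordering works:
E → H → B → D → F → C → I.

E, H, B, D, F, C, I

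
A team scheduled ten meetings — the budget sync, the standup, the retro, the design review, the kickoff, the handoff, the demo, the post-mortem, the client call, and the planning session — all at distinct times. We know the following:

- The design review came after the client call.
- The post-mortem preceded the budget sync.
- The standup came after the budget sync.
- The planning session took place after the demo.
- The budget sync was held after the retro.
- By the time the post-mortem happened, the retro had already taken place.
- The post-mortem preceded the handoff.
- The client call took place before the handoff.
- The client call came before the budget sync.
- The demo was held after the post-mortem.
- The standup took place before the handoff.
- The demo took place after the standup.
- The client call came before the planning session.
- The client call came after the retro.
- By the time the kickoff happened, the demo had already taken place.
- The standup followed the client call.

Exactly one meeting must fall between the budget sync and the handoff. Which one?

the standup

Tracing the constraints gives the budget sync → the standup → the handoff, so the standup sits after the budget sync and before the handoff.
No other meeting is forced both after the budget sync and before the handoff.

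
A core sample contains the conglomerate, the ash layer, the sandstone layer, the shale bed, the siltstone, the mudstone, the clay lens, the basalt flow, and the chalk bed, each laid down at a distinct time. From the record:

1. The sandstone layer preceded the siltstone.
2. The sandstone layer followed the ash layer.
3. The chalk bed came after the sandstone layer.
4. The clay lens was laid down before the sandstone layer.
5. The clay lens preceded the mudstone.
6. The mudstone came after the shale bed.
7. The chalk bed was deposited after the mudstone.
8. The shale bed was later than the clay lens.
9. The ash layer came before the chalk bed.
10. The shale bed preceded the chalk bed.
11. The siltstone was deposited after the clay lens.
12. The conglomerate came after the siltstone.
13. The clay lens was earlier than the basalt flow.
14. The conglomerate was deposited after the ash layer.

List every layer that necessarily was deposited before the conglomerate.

the ash layer, the clay lens, the sandstone layer, the siltstone

Directly stated before the conglomerate: the ash layer and the siltstone.
The clay lens reaches the conglomerate via the clay lens → the siltstone → the conglomerate.
The sandstone layer reaches the conglomerate via the sandstone layer → the siltstone → the conglomerate.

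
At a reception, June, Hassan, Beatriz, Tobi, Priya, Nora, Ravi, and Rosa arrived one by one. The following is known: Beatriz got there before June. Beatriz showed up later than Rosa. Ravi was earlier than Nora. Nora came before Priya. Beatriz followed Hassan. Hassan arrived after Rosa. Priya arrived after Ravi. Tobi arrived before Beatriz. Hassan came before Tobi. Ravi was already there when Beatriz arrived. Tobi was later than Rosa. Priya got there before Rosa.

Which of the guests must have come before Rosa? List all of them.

Nora, Priya, Ravi

Directly stated before Rosa: Priya.
Nora reaches Rosa via Nora → Priya → Rosa.
Ravi reaches Rosa via Ravi → Priya → Rosa.
No chain forces June (or any of the others) ahead of Rosa.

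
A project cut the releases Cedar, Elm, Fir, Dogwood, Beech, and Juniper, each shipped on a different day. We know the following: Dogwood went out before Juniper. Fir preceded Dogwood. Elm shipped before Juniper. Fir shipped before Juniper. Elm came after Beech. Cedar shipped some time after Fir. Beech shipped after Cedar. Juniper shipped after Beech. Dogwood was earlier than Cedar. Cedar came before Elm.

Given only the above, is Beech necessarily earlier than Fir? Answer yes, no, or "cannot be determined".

Tracing the constraints gives Fir → Cedar → Beech, so Fir must come before Beech.
That means Beech cannot be before Fir.

no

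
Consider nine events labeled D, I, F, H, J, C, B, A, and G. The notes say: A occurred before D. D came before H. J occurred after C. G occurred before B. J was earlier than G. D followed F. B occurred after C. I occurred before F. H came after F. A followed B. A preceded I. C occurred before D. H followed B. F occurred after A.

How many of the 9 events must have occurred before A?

Directly stated before A: B.
C reaches A via C → B → A.
G reaches A via G → B → A.
J reaches A via J → G → B → A.
That's B, C, G, and J — 4 in all.

4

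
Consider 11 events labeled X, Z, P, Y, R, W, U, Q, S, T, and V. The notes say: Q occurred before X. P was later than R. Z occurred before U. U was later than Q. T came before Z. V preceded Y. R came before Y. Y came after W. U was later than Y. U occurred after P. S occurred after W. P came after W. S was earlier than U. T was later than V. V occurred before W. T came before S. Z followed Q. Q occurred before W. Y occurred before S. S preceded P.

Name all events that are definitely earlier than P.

Directly stated before P: R, S, and W.
Q reaches P via Q → W → P.
T reaches P via T → S → P.
V reaches P via V → W → P.
Likewise Y reaches P by chaining the stated constraints.
No chain forces U (or any of the others) ahead of P.

Q, R, S, T, V, W, Y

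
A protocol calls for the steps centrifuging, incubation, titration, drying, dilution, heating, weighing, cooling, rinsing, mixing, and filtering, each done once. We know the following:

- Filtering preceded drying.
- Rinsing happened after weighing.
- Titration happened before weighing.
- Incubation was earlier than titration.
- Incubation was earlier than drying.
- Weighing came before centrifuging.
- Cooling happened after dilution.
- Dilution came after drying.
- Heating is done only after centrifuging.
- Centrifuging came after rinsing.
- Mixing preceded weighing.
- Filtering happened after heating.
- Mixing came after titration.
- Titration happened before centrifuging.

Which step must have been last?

cooling

Every other step has a chain of constraints placing it before cooling, so cooling is last.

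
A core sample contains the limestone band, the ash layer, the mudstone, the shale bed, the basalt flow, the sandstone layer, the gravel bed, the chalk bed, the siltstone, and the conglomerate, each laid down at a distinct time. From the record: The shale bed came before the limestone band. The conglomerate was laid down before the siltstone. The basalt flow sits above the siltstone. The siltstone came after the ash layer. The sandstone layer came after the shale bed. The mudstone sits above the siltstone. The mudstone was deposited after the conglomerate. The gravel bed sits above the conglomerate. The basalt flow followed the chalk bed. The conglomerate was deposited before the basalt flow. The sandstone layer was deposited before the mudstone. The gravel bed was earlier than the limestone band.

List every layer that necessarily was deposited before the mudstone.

Directly stated before the mudstone: the conglomerate, the sandstone layer, and the siltstone.
The ash layer reaches the mudstone via the ash layer → the siltstone → the mudstone.
The shale bed reaches the mudstone via the shale bed → the sandstone layer → the mudstone.

the ash layer, the conglomerate, the sandstone layer, the shale bed, the siltstone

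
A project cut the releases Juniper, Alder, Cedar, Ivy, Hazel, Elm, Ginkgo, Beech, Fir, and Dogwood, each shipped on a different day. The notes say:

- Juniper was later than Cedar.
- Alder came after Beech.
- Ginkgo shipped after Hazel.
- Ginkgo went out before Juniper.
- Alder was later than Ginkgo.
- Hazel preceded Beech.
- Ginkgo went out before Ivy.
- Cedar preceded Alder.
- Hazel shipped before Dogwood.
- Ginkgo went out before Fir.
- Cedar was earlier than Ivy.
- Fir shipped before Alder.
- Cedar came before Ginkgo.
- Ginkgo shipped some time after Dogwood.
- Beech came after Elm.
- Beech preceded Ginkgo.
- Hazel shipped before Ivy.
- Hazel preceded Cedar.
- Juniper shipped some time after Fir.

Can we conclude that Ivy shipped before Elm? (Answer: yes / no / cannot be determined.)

no

Tracing the constraints gives Elm → Beech → Ginkgo → Ivy, so Elm must come before Ivy.
That means Ivy cannot be before Elm.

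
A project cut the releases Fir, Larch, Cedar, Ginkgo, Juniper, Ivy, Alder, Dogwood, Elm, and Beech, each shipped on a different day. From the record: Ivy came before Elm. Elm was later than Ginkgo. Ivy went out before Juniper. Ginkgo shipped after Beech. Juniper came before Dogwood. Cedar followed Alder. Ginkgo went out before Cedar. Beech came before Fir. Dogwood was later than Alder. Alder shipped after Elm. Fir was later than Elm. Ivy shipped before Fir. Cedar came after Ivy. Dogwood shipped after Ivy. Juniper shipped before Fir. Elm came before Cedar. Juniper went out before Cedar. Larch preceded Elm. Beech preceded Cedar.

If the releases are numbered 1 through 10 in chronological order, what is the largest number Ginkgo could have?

Ginkgo must come before Alder, Cedar, Dogwood, Elm, and Fir — 5 releases forced after it.
Everything else can be placed before Ginkgo in some valid order, so Ginkgo can sit as late as position 10 − 5 = 5.

5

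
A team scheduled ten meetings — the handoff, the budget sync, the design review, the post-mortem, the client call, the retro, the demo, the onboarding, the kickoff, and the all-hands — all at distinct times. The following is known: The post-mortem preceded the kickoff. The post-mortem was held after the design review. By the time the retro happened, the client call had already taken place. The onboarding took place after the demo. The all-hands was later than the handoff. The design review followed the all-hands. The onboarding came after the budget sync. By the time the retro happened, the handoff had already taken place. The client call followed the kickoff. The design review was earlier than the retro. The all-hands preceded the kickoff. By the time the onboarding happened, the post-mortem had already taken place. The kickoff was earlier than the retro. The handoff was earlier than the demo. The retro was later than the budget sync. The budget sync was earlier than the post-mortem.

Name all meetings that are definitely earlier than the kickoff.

the all-hands, the budget sync, the design review, the handoff, the post-mortem

Directly stated before the kickoff: the all-hands and the post-mortem.
The budget sync reaches the kickoff via the budget sync → the post-mortem → the kickoff.
The design review reaches the kickoff via the design review → the post-mortem → the kickoff.
The handoff reaches the kickoff via the handoff → the all-hands → the kickoff.
No chain forces the demo (or any of the others) ahead of the kickoff.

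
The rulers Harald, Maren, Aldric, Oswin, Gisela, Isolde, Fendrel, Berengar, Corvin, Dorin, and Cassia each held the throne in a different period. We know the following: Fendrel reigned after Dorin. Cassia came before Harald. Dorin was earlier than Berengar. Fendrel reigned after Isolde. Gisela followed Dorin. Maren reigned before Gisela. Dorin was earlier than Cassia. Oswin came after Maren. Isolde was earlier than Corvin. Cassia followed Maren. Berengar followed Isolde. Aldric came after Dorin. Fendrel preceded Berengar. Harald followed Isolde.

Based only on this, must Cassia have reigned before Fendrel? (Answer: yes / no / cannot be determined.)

cannot be determined

No chain of stated constraints runs from Cassia to Fendrel, and none runs from Fendrel to Cassia either.
So the relative order of Cassia and Fendrel is not fixed by the given facts.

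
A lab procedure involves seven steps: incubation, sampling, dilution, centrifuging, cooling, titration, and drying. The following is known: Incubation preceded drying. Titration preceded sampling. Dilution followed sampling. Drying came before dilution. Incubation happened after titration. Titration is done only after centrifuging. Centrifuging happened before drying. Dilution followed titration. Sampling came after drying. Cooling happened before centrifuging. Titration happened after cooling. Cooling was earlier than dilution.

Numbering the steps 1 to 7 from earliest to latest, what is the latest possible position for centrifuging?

Centrifuging must come before dilution, drying, incubation, sampling, and titration — 5 steps forced after it.
Everything else can be placed before centrifuging in some valid order, so centrifuging can sit as late as position 7 − 5 = 2.

2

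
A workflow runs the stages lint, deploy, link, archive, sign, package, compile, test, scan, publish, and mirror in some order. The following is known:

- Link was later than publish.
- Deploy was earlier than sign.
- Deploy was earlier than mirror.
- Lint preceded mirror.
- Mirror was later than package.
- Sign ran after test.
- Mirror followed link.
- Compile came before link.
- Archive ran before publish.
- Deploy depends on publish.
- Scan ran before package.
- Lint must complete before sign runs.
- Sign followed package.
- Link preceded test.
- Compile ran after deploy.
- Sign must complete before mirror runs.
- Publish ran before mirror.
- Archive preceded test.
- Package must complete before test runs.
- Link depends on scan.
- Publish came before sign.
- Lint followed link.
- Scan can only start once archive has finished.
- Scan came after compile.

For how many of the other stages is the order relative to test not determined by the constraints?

Forced before test: archive, compile, deploy, link, package, publish, and scan; forced after test: mirror and sign.
That leaves lint with no forced order relative to test — 1.

1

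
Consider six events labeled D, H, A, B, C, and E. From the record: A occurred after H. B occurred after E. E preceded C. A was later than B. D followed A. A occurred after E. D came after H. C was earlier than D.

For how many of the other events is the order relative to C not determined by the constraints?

Forced before C: E; forced after C: D.
That leaves A, B, and H with no forced order relative to C — 3.

3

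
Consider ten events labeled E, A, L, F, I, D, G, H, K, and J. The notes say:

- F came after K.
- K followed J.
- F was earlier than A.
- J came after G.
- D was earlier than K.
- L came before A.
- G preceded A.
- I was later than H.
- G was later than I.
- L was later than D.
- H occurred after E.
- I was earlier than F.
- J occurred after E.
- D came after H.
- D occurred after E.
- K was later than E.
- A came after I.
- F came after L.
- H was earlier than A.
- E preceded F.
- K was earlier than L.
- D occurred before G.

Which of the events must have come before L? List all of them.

D, E, G, H, I, J, K

Directly stated before L: D and K.
E reaches L via E → K → L.
G reaches L via G → J → K → L.
H reaches L via H → D → L.
Likewise I and J each reach L by chaining the stated constraints.
No chain forces F (or any of the others) ahead of L.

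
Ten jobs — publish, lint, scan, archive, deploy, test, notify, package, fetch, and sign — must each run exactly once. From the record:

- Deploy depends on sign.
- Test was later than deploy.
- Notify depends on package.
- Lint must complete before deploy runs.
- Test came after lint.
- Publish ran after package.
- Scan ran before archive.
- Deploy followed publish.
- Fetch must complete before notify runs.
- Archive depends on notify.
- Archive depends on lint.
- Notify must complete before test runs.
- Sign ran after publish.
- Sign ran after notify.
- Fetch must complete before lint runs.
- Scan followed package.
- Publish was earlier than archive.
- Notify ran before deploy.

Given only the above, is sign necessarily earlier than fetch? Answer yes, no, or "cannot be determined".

no

Tracing the constraints gives fetch → notify → sign, so fetch must come before sign.
That means sign cannot be before fetch.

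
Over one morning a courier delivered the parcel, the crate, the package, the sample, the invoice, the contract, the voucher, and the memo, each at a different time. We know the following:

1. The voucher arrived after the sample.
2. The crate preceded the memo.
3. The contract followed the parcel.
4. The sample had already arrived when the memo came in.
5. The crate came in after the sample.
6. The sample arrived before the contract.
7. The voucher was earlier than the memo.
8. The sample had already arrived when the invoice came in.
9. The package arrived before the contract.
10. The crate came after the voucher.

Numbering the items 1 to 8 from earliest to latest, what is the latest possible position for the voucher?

6

The voucher must come before the crate and the memo — 2 items forced after it.
Everything else can be placed before the voucher in some valid order, so the voucher can sit as late as position 8 − 2 = 6.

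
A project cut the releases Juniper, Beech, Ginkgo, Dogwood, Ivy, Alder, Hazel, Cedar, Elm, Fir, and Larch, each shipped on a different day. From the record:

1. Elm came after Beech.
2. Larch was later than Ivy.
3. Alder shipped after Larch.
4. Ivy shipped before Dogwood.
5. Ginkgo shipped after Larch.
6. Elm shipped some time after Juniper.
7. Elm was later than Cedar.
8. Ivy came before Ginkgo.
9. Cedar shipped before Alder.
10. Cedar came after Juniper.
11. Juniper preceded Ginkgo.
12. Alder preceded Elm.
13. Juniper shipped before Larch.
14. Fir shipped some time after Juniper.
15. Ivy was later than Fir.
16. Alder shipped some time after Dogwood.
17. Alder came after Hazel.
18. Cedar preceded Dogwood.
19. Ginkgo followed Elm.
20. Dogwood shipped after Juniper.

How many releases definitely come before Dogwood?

Directly stated before Dogwood: Cedar, Ivy, and Juniper.
Fir reaches Dogwood via Fir → Ivy → Dogwood.
That's Cedar, Fir, Ivy, and Juniper — 4 in all.

4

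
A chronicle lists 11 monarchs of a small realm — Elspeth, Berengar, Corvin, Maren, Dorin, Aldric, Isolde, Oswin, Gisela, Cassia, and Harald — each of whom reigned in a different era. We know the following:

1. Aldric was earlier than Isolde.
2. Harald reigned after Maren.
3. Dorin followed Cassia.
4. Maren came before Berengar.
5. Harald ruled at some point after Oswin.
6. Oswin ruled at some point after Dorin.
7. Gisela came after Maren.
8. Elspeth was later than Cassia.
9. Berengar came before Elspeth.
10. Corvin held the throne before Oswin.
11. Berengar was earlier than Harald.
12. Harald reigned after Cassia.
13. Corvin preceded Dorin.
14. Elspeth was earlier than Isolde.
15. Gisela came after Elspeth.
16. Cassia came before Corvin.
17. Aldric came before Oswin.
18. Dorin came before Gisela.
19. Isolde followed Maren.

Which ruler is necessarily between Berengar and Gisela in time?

Tracing the constraints gives Berengar → Elspeth → Gisela, so Elspeth sits after Berengar and before Gisela.
No other ruler is forced both after Berengar and before Gisela.

Elspeth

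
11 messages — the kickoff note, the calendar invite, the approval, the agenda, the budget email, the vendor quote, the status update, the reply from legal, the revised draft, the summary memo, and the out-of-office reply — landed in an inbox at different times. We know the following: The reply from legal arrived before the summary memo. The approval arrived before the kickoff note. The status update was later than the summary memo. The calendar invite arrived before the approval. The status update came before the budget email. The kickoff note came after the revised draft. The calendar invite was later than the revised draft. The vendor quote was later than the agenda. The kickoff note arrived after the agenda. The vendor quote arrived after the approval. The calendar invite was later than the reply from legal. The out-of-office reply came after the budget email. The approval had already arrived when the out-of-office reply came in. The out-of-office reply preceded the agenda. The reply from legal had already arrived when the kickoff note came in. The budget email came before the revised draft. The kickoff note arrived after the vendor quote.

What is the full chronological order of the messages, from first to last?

the reply from legal, the summary memo, the status update, the budget email, the revised draft, the calendar invite, the approval, the out-of-office reply, the agenda, the vendor quote, the kickoff note

The constraints fix every adjacent pair, so only one ordering works:
the reply from legal → the summary memo → the status update → the budget email → the revised draft → the calendar invite → the approval → the out-of-office reply → the agenda → the vendor quote → the kickoff note.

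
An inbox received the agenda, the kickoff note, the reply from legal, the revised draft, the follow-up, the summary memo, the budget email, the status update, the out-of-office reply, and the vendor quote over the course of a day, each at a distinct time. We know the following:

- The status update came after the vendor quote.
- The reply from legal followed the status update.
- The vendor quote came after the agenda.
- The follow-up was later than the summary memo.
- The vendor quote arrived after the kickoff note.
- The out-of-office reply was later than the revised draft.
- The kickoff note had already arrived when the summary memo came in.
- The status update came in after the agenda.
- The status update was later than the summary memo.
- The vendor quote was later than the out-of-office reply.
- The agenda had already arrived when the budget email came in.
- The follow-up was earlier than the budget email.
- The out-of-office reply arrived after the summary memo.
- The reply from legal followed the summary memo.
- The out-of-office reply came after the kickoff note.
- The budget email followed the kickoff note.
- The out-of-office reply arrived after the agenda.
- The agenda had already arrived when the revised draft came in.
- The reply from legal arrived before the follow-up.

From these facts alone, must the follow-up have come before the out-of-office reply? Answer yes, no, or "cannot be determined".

no

Tracing the constraints gives the out-of-office reply → the vendor quote → the status update → the reply from legal → the follow-up, so the out-of-office reply must come before the follow-up.
That means the follow-up cannot be before the out-of-office reply.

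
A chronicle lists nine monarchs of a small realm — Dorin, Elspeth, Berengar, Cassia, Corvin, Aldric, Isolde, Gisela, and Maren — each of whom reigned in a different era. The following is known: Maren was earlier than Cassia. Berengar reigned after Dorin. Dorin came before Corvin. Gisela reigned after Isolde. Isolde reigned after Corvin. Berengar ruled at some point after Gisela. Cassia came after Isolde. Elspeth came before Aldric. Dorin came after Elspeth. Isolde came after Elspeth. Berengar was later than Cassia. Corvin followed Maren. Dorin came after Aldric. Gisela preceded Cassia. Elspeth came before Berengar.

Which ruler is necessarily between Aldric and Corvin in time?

Tracing the constraints gives Aldric → Dorin → Corvin, so Dorin sits after Aldric and before Corvin.
No other ruler is forced both after Aldric and before Corvin.

Dorin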